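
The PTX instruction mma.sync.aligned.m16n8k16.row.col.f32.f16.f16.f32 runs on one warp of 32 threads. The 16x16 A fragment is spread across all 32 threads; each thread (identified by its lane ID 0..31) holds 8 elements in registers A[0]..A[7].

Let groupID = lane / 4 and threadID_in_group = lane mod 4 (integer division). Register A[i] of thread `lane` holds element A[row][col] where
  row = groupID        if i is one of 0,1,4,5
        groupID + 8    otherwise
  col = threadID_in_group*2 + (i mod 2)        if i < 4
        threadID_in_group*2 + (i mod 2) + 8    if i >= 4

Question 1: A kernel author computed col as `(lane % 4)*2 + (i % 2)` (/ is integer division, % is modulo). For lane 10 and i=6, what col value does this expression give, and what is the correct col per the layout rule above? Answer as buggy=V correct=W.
`(lane % 4)*2 + (i % 2)`[10,6]->4
lane 10->10/4=2, 10 mod 4=2
i=6  r:2+8->10  c:2·2+0+8->12
col: 4 vs 12

buggy=4 correct=12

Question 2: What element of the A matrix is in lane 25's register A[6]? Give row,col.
lane 25: gr=6 (25/4), th=1 (25%4)
i=6: r=6+8=14, c=1*2+0+8=10

14,10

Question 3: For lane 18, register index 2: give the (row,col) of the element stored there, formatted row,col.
lane 18->18/4=4, 18 mod 4=2
i=2  r:4+8->12  c:2·2+0+0->4

12,4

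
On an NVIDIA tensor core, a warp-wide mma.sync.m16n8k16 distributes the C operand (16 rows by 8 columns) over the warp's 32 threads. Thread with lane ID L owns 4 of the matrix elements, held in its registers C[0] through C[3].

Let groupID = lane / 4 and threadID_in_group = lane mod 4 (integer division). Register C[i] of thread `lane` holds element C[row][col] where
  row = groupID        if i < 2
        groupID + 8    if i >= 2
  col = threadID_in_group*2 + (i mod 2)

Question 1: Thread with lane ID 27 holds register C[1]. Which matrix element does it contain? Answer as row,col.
6,7

lane 27->27/4=6, 27 mod 4=3
i=1  r:6+0->6  c:2·3+1->7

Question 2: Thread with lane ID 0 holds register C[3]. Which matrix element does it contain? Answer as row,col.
8,1

lane 0: grp=0 (0/4), tig=0 (0%4)
i=3: r=0+8=8, c=0*2+1=1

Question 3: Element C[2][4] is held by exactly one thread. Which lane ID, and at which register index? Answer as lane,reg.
10,0

r:2=>grp=2,rB=0  c:4=>tig=2,lo=0
L=2*4+2=10  i=0*2+0=0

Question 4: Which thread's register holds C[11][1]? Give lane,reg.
r=11->g=3,rb=1  c=1->t=0,b0=1
L=3*4+0=12  i=1*2+1=3

12,3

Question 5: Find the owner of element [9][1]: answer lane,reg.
4,3

r=9->g=1,rb=1  c=1->t=0,b0=1
L=1*4+0=4  i=1*2+1=3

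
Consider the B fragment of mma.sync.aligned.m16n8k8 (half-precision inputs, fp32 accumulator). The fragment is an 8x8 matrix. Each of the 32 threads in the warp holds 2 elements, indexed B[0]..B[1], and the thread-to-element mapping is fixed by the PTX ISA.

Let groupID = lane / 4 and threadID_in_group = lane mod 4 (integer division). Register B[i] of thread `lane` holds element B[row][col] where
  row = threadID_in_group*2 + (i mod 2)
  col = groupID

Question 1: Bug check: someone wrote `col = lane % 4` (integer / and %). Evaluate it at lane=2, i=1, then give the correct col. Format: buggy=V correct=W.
buggy=2 correct=0

`lane % 4`[2,1]->2
lane 2->2/4=0, 2 mod 4=2
i=1  r:2·2+1->5  c:0
col: 2 vs 0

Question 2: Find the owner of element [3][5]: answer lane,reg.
21,1

c=5⇒gr=5  r=3⇒th=1,odd=1
L=5*4+1=21  i=1=1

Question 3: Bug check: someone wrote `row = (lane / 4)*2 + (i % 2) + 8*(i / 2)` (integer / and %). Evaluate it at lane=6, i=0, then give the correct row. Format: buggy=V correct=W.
buggy=2 correct=4

`(lane / 4)*2 + (i % 2) + 8*(i / 2)`[6,0]->2
lane 6->6/4=1, 6 mod 4=2
i=0  r:2·2+0->4  c:1
row: 2 vs 4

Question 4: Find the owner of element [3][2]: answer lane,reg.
9,1

c: 2->gid=2  r: 3->tid=1,i&1=1
L=2*4+1=9  i=1=1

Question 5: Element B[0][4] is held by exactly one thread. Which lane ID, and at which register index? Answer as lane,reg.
16,0

c=4⇒gr=4  r=0⇒th=0,odd=0
L=4*4+0=16  i=0=0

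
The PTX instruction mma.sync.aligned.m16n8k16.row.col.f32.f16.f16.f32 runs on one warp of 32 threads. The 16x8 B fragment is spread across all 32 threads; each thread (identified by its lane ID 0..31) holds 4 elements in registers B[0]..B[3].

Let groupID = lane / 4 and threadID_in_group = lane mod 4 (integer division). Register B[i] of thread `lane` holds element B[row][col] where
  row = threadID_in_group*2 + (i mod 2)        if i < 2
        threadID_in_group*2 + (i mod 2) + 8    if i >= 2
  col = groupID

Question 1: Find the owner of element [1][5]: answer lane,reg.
20,1

c=5->g=5  r=1->rb=0,t=0,b0=1
L=5*4+0=20  i=0*2+1=1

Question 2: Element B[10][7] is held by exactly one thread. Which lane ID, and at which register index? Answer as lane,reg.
c=7→G=7  r=10→rhi=1,T=1,p=0
L=7*4+1=29  i=1*2+0=2

29,2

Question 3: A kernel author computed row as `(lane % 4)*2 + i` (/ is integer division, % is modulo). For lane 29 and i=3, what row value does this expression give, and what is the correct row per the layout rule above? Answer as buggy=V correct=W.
`(lane % 4)*2 + i`[29,3]->5
lane 29: g=7 (29/4), t=1 (29%4)
i=3: r=1*2+1+8=11, c=g=7
row: 5 vs 11

buggy=5 correct=11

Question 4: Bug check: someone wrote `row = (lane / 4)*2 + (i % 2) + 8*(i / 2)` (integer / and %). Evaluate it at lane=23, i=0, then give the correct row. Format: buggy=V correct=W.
`(lane / 4)*2 + (i % 2) + 8*(i / 2)`[23,0]=>10
L=23=>grp=23>>2=5, tig=23&3=3
[0]=>row 3·2+0+0=6  col grp=5
row: 10 vs 6

buggy=10 correct=6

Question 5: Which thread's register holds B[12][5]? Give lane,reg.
22,2

c:5=>grp=5  r:12=>rB=1,tig=2,lo=0
L=5*4+2=22  i=1*2+0=2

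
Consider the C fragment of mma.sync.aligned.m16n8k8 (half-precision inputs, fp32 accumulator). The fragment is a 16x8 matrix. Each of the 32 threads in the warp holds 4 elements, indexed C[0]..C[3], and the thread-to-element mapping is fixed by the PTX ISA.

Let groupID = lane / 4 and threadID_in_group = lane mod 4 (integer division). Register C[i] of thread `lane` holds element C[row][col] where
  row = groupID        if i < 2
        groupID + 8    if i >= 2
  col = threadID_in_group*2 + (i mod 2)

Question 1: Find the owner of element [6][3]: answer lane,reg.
25,1

r:6=>grp=6,rB=0  c:3=>tig=1,lo=1
L=6*4+1=25  i=0*2+1=1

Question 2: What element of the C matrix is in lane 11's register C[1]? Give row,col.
2,7

lane 11: gid=2 (11/4), tid=3 (11%4)
i=1: r=2+0=2, c=3*2+1=7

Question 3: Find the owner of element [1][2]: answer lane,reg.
r: 1->gid=1,r8=0  c: 2->tid=1,i&1=0
L=1*4+1=5  i=0*2+0=0

5,0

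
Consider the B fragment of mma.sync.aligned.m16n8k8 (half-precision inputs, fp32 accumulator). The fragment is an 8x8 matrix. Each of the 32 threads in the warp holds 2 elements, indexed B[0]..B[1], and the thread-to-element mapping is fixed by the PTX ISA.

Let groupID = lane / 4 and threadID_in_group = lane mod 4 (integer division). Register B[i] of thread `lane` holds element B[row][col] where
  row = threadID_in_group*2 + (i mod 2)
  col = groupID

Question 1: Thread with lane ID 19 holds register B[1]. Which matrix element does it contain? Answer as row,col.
L=19->gid=19>>2=4, tid=19&3=3
[1]->row 3·2+1=7  col gid=4

7,4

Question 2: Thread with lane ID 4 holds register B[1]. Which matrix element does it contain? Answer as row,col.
1,1

L=4→G=4>>2=1, T=4&3=0
[1]→row 0·2+1=1  col G=1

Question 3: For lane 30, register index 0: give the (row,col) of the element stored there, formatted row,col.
lane 30: gr=7 (30/4), th=2 (30%4)
i=0: r=2*2+0=4, c=gr=7

4,7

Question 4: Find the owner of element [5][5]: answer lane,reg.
22,1

c: 5->gid=5  r: 5->tid=2,i&1=1
L=5*4+2=22  i=1=1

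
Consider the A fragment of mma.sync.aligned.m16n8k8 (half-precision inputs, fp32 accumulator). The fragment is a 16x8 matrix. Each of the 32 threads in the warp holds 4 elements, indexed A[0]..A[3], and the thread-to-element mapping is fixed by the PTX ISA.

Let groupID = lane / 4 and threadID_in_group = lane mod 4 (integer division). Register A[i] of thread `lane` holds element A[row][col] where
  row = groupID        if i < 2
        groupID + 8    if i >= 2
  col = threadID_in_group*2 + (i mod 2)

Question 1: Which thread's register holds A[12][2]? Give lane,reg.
r=12->g=4,rb=1  c=2->t=1,b0=0
L=4*4+1=17  i=1*2+0=2

17,2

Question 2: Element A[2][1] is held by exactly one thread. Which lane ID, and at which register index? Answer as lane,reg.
r:2=>grp=2,rB=0  c:1=>tig=0,lo=1
L=2*4+0=8  i=0*2+1=1

8,1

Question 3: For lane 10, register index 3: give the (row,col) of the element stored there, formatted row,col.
10,5

lane 10: gid=2 (10/4), tid=2 (10%4)
i=3: r=2+8=10, c=2*2+1=5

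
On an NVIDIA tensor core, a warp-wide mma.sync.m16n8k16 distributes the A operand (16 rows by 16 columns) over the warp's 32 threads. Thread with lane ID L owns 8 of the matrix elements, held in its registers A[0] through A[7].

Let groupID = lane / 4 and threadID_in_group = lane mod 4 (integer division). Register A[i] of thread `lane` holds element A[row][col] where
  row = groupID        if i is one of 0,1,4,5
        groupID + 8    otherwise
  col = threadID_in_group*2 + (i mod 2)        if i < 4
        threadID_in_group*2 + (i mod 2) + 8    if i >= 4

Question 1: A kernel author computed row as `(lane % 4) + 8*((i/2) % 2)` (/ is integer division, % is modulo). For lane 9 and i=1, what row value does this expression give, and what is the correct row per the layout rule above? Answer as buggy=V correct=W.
buggy=1 correct=2

`(lane % 4) + 8*((i/2) % 2)`[9,1]->1
lane 9->9/4=2, 9 mod 4=1
i=1  r:2+0->2  c:2·1+1+0->3
row: 1 vs 2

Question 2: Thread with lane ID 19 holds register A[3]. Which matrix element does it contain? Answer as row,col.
lane 19: gid=4 (19/4), tid=3 (19%4)
i=3: r=4+8=12, c=3*2+1+0=7

12,7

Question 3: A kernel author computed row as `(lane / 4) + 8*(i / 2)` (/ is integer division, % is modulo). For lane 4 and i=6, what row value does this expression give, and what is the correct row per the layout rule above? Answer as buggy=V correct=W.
`(lane / 4) + 8*(i / 2)`[4,6]⇒25
lane 4: gr=1 (4/4), th=0 (4%4)
i=6: r=1+8=9, c=0*2+0+8=8
row: 25 vs 9

buggy=25 correct=9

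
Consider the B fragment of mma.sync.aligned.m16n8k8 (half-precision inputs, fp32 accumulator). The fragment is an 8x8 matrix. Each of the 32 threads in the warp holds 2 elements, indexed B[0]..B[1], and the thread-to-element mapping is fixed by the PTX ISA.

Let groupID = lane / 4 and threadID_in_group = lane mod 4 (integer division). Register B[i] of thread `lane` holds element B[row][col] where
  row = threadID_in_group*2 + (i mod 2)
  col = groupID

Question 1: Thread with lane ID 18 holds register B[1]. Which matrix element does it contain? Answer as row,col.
lane 18: gid=4 (18/4), tid=2 (18%4)
i=1: r=2*2+1=5, c=gid=4

5,4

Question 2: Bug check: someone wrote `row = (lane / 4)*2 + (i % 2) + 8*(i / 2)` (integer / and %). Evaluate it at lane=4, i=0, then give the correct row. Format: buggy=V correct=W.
buggy=2 correct=0

`(lane / 4)*2 + (i % 2) + 8*(i / 2)`[4,0]⇒2
lane 4⇒4/4=1, 4 mod 4=0
i=0  r:2·0+0⇒0  c:1
row: 2 vs 0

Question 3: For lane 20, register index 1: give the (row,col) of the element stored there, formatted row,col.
lane 20->20/4=5, 20 mod 4=0
i=1  r:2·0+1->1  c:5

1,5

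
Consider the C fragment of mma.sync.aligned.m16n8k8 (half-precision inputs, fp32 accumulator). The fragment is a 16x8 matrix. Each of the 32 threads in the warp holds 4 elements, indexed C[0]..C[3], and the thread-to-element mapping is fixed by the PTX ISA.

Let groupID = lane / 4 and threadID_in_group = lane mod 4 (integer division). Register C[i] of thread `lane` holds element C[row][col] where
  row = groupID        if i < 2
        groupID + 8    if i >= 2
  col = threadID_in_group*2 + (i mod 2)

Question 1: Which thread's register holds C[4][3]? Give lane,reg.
r: 4->gid=4,r8=0  c: 3->tid=1,i&1=1
L=4*4+1=17  i=0*2+1=1

17,1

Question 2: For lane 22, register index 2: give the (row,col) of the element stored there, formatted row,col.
L=22→G=22>>2=5, T=22&3=2
[2]→row 5+8=13  col 2·2+0=4

13,4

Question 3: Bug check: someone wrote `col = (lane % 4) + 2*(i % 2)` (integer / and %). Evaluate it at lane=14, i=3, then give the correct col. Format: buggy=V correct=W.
`(lane % 4) + 2*(i % 2)`[14,3]->4
14: g=3,t=2
[3] (3+8,2*2+1) = (11,5)
col: 4 vs 5

buggy=4 correct=5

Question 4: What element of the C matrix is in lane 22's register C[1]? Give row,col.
22: gid=5,tid=2
[1] (5+0,2*2+1) = (5,5)

5,5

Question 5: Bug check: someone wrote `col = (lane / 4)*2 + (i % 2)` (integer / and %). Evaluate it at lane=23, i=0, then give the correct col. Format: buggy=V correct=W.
`(lane / 4)*2 + (i % 2)`[23,0]=>10
L=23=>grp=23>>2=5, tig=23&3=3
[0]=>row 5+0=5  col 3·2+0=6
col: 10 vs 6

buggy=10 correct=6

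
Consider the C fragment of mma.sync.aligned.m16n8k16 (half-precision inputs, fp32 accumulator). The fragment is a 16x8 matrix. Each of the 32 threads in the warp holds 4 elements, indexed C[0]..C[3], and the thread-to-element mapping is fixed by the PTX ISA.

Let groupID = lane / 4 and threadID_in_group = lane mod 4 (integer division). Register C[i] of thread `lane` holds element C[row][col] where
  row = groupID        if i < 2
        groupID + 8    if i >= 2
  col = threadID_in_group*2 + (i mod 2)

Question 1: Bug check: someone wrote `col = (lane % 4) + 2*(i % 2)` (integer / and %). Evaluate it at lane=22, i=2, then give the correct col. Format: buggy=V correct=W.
`(lane % 4) + 2*(i % 2)`[22,2]->2
lane 22: gid=5 (22/4), tid=2 (22%4)
i=2: r=5+8=13, c=2*2+0=4
col: 2 vs 4

buggy=2 correct=4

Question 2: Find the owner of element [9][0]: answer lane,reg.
4,2

r=9⇒gr=1,Rb=1  c=0⇒th=0,odd=0
L=1*4+0=4  i=1*2+0=2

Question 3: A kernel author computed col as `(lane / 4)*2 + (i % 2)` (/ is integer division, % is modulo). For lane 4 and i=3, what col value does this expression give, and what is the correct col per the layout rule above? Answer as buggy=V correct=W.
`(lane / 4)*2 + (i % 2)`[4,3]⇒3
4: gr=1,th=0
[3] (1+8,0*2+1) = (9,1)
col: 3 vs 1

buggy=3 correct=1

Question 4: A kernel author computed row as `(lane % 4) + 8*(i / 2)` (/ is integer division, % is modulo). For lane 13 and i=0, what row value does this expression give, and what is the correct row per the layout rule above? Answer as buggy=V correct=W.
`(lane % 4) + 8*(i / 2)`[13,0]→1
L=13→G=13>>2=3, T=13&3=1
[0]→row 3+0=3  col 1·2+0=2
row: 1 vs 3

buggy=1 correct=3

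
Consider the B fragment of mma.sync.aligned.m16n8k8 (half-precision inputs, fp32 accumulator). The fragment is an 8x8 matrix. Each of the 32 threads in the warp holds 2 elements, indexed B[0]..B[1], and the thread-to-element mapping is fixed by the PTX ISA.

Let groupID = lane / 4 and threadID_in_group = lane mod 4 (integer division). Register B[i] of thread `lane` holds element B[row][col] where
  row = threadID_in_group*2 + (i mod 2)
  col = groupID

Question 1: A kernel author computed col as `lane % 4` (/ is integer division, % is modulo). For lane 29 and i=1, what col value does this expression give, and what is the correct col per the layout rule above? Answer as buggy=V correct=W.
buggy=1 correct=7

`lane % 4`[29,1]->1
L=29->gid=29>>2=7, tid=29&3=1
[1]->row 1·2+1=3  col gid=7
col: 1 vs 7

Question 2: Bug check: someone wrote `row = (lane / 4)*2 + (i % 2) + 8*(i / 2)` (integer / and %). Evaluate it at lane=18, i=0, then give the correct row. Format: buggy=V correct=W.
`(lane / 4)*2 + (i % 2) + 8*(i / 2)`[18,0]->8
lane 18->18/4=4, 18 mod 4=2
i=0  r:2·2+0->4  c:4
row: 8 vs 4

buggy=8 correct=4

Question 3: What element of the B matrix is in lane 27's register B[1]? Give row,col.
lane 27: gid=6 (27/4), tid=3 (27%4)
i=1: r=3*2+1=7, c=gid=6

7,6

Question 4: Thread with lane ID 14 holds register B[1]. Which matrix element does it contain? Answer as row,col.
5,3

lane 14: gid=3 (14/4), tid=2 (14%4)
i=1: r=2*2+1=5, c=gid=3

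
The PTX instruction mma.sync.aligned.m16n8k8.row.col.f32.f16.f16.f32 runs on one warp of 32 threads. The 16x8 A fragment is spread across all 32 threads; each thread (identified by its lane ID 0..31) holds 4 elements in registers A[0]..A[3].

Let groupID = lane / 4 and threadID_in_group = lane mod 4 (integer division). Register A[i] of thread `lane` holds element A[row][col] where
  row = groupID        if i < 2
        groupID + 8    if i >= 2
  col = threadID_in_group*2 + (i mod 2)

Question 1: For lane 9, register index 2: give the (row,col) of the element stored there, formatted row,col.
lane 9: G=2 (9/4), T=1 (9%4)
i=2: r=2+8=10, c=1*2+0=2

10,2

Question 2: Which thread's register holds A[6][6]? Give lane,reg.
r: 6->gid=6,r8=0  c: 6->tid=3,i&1=0
L=6*4+3=27  i=0*2+0=0

27,0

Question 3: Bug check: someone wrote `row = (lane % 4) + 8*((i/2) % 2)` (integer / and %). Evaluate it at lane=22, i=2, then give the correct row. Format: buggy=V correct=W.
`(lane % 4) + 8*((i/2) % 2)`[22,2]⇒10
22: gr=5,th=2
[2] (5+8,2*2+0) = (13,4)
row: 10 vs 13

buggy=10 correct=13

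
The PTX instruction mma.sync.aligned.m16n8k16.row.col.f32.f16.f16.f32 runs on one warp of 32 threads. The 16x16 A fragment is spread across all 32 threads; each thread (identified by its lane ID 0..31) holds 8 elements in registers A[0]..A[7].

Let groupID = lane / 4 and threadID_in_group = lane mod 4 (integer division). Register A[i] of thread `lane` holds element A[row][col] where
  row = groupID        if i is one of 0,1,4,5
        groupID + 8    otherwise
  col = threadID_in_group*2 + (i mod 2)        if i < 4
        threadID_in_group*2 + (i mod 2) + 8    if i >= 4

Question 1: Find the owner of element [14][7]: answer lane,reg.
r=14→G=6,rhi=1  c=7→chi=0,T=3,p=1
L=6*4+3=27  i=0*4+1*2+1=3

27,3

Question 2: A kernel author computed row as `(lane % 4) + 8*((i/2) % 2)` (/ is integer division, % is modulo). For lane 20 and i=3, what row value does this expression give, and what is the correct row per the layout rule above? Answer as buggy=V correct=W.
buggy=8 correct=13

`(lane % 4) + 8*((i/2) % 2)`[20,3]⇒8
lane 20: gr=5 (20/4), th=0 (20%4)
i=3: r=5+8=13, c=0*2+1+0=1
row: 8 vs 13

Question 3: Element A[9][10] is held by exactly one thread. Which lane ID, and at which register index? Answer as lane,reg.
r=9→G=1,rhi=1  c=10→chi=1,T=1,p=0
L=1*4+1=5  i=1*4+1*2+0=6

5,6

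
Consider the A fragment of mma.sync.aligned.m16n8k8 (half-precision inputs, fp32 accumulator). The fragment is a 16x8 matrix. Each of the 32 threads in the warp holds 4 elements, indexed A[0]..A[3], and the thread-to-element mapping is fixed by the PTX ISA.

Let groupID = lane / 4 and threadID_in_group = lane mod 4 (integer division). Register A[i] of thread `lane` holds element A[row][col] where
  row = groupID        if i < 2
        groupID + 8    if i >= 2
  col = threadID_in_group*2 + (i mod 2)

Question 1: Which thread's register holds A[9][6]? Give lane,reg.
7,2

r:9=>grp=1,rB=1  c:6=>tig=3,lo=0
L=1*4+3=7  i=1*2+0=2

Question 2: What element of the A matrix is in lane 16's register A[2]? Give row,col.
lane 16->16/4=4, 16 mod 4=0
i=2  r:4+8->12  c:2·0+0->0

12,0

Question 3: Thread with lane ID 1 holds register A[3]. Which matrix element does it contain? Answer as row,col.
lane 1: grp=0 (1/4), tig=1 (1%4)
i=3: r=0+8=8, c=1*2+1=3

8,3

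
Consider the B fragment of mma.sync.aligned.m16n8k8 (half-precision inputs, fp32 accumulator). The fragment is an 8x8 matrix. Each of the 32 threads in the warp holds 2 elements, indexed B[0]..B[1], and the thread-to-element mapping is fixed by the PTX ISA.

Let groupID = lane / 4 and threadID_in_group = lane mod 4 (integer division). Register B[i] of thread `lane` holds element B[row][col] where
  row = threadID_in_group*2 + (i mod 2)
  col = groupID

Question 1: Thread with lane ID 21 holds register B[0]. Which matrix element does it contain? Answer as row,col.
2,5

lane 21: grp=5 (21/4), tig=1 (21%4)
i=0: r=1*2+0=2, c=grp=5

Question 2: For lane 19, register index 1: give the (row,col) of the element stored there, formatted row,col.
L=19→G=19>>2=4, T=19&3=3
[1]→row 3·2+1=7  col G=4

7,4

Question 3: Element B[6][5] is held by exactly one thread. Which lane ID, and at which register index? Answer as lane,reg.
23,0

c: 5->gid=5  r: 6->tid=3,i&1=0
L=5*4+3=23  i=0=0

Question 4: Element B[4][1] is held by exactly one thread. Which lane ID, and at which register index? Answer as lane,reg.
6,0

c: 1->gid=1  r: 4->tid=2,i&1=0
L=1*4+2=6  i=0=0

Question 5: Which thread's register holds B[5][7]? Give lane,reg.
30,1

c=7⇒gr=7  r=5⇒th=2,odd=1
L=7*4+2=30  i=1=1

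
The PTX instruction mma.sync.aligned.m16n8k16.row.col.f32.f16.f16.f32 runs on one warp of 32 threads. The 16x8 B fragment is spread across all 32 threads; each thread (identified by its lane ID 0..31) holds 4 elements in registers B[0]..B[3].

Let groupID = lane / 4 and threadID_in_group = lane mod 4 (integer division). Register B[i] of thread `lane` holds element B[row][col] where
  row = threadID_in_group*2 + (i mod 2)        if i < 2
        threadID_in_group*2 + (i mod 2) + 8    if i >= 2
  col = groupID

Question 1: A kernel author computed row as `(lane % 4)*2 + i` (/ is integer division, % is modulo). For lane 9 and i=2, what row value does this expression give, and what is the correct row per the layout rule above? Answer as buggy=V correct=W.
`(lane % 4)*2 + i`[9,2]→4
9: G=2,T=1
[2] (1*2+0+8,2) = (10,2)
row: 4 vs 10

buggy=4 correct=10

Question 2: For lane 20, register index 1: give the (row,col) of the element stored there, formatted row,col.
L=20->g=20>>2=5, t=20&3=0
[1]->row 0·2+1+0=1  col g=5

1,5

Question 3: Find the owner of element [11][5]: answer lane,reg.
c:5=>grp=5  r:11=>rB=1,tig=1,lo=1
L=5*4+1=21  i=1*2+1=3

21,3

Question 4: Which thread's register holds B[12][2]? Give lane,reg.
10,2

c=2⇒gr=2  r=12⇒Rb=1,th=2,odd=0
L=2*4+2=10  i=1*2+0=2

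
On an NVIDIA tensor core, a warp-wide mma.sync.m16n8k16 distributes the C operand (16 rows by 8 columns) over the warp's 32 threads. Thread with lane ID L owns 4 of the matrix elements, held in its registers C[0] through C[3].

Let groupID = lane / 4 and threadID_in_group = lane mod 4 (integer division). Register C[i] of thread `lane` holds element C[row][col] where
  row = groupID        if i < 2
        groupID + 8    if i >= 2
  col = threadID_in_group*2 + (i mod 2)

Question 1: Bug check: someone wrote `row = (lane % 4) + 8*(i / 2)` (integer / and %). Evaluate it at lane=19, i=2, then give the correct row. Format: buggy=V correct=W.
buggy=11 correct=12

`(lane % 4) + 8*(i / 2)`[19,2]⇒11
19: gr=4,th=3
[2] (4+8,3*2+0) = (12,6)
row: 11 vs 12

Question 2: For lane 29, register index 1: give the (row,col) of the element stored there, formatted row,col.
7,3

lane 29=>29/4=7, 29 mod 4=1
i=1  r:7+0=>7  c:2·1+1=>3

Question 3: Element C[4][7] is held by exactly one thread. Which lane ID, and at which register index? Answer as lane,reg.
19,1

r: 4->gid=4,r8=0  c: 7->tid=3,i&1=1
L=4*4+3=19  i=0*2+1=1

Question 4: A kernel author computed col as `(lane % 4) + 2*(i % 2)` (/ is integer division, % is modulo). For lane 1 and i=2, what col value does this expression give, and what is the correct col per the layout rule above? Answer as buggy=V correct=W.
`(lane % 4) + 2*(i % 2)`[1,2]⇒1
1: gr=0,th=1
[2] (0+8,1*2+0) = (8,2)
col: 1 vs 2

buggy=1 correct=2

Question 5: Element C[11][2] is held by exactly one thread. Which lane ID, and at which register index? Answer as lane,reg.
r: 11->gid=3,r8=1  c: 2->tid=1,i&1=0
L=3*4+1=13  i=1*2+0=2

13,2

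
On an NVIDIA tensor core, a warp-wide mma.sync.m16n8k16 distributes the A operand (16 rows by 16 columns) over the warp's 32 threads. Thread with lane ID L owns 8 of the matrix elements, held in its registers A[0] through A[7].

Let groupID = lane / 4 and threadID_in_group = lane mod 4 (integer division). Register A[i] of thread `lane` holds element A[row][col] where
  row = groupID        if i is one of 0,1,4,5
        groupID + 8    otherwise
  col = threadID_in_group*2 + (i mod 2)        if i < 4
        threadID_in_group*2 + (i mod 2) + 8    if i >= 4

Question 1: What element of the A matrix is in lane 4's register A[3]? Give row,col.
9,1

lane 4->4/4=1, 4 mod 4=0
i=3  r:1+8->9  c:2·0+1+0->1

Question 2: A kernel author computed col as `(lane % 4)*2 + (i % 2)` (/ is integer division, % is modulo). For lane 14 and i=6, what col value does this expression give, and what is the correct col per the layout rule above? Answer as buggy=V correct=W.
`(lane % 4)*2 + (i % 2)`[14,6]->4
L=14->g=14>>2=3, t=14&3=2
[6]->row 3+8=11  col 2·2+0+8=12
col: 4 vs 12

buggy=4 correct=12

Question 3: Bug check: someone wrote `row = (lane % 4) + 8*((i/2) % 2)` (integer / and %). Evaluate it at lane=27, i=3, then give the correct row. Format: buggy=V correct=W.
buggy=11 correct=14

`(lane % 4) + 8*((i/2) % 2)`[27,3]=>11
lane 27: grp=6 (27/4), tig=3 (27%4)
i=3: r=6+8=14, c=3*2+1+0=7
row: 11 vs 14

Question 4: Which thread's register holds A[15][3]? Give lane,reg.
29,3

r=15->g=7,rb=1  c=3->cb=0,t=1,b0=1
L=7*4+1=29  i=0*4+1*2+1=3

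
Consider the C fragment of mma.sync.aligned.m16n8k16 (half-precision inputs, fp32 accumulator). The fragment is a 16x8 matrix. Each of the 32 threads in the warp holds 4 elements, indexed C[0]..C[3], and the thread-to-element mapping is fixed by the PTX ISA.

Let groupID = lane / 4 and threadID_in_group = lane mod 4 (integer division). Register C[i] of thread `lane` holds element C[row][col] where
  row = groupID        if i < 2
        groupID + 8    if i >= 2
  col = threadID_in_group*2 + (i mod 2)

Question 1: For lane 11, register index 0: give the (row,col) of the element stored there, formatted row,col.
2,6

lane 11: g=2 (11/4), t=3 (11%4)
i=0: r=2+0=2, c=3*2+0=6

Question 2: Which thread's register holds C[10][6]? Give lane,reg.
r=10⇒gr=2,Rb=1  c=6⇒th=3,odd=0
L=2*4+3=11  i=1*2+0=2

11,2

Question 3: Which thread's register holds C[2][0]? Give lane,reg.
8,0

r=2→G=2,rhi=0  c=0→T=0,p=0
L=2*4+0=8  i=0*2+0=0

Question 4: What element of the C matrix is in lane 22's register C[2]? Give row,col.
13,4

lane 22: gid=5 (22/4), tid=2 (22%4)
i=2: r=5+8=13, c=2*2+0=4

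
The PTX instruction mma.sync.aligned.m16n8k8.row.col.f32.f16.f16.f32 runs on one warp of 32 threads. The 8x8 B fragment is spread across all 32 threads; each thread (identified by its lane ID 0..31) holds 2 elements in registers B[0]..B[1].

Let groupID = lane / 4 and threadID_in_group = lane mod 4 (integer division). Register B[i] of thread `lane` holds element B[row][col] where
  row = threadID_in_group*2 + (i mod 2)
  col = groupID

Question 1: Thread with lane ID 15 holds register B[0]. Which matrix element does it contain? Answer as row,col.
6,3

lane 15->15/4=3, 15 mod 4=3
i=0  r:2·3+0->6  c:3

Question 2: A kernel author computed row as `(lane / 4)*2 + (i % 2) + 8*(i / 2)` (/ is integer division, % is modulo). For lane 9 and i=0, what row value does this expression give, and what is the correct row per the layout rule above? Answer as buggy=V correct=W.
buggy=4 correct=2

`(lane / 4)*2 + (i % 2) + 8*(i / 2)`[9,0]→4
L=9→G=9>>2=2, T=9&3=1
[0]→row 1·2+0=2  col G=2
row: 4 vs 2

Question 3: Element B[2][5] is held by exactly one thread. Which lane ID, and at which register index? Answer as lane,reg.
21,0

c=5⇒gr=5  r=2⇒th=1,odd=0
L=5*4+1=21  i=0=0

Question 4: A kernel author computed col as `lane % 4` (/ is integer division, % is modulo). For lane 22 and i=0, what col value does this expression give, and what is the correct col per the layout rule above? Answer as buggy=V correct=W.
buggy=2 correct=5

`lane % 4`[22,0]=>2
lane 22: grp=5 (22/4), tig=2 (22%4)
i=0: r=2*2+0=4, c=grp=5
col: 2 vs 5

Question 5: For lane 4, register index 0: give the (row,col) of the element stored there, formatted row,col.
4: gid=1,tid=0
[0] (0*2+0,1) = (0,1)

0,1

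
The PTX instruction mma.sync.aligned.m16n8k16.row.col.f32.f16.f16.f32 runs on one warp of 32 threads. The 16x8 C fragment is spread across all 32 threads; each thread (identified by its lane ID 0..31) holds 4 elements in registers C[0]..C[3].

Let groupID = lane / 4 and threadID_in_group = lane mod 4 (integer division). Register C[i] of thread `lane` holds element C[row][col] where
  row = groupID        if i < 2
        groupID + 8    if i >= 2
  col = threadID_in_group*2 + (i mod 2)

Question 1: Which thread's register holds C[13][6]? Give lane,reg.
23,2

r: 13->gid=5,r8=1  c: 6->tid=3,i&1=0
L=5*4+3=23  i=1*2+0=2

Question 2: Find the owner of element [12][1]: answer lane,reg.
16,3

r: 12->gid=4,r8=1  c: 1->tid=0,i&1=1
L=4*4+0=16  i=1*2+1=3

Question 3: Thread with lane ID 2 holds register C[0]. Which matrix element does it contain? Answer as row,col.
lane 2⇒2/4=0, 2 mod 4=2
i=0  r:0+0⇒0  c:2·2+0⇒4

0,4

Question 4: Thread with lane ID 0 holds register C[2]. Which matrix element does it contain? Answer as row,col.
8,0

0: grp=0,tig=0
[2] (0+8,0*2+0) = (8,0)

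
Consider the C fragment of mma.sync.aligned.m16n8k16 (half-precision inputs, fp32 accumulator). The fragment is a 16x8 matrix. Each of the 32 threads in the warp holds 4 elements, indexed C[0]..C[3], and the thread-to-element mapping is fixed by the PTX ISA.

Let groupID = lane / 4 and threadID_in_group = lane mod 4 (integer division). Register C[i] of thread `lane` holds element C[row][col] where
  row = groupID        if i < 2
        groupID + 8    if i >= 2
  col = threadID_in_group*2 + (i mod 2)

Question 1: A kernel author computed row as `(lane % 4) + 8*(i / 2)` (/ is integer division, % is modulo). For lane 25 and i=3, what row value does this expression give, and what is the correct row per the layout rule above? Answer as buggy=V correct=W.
buggy=9 correct=14

`(lane % 4) + 8*(i / 2)`[25,3]->9
L=25->gid=25>>2=6, tid=25&3=1
[3]->row 6+8=14  col 1·2+1=3
row: 9 vs 14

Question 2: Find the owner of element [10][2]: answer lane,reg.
9,2

r: 10->gid=2,r8=1  c: 2->tid=1,i&1=0
L=2*4+1=9  i=1*2+0=2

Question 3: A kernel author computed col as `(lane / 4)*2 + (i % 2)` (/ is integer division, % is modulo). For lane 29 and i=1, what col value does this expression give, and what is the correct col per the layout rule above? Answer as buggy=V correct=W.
buggy=15 correct=3

`(lane / 4)*2 + (i % 2)`[29,1]=>15
29: grp=7,tig=1
[1] (7+0,1*2+1) = (7,3)
col: 15 vs 3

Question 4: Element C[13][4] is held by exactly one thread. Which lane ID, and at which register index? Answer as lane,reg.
r=13⇒gr=5,Rb=1  c=4⇒th=2,odd=0
L=5*4+2=22  i=1*2+0=2

22,2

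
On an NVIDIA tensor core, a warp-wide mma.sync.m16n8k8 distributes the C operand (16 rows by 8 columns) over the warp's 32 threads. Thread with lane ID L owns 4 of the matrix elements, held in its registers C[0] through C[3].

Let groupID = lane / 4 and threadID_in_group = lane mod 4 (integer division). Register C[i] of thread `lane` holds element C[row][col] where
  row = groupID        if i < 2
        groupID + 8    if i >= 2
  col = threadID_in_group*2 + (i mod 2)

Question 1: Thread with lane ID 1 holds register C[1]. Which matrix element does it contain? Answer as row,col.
L=1->gid=1>>2=0, tid=1&3=1
[1]->row 0+0=0  col 1·2+1=3

0,3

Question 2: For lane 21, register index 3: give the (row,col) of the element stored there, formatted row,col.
21: gr=5,th=1
[3] (5+8,1*2+1) = (13,3)

13,3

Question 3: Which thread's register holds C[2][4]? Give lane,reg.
10,0

r=2→G=2,rhi=0  c=4→T=2,p=0
L=2*4+2=10  i=0*2+0=0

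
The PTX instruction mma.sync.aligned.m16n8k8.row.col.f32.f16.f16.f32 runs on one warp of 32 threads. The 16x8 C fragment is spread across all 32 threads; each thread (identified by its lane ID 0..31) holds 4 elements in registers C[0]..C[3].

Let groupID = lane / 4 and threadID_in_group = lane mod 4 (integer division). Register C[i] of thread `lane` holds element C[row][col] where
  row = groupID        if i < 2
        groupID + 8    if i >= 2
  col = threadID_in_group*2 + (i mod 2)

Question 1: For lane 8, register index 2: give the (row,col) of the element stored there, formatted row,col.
lane 8⇒8/4=2, 8 mod 4=0
i=2  r:2+8⇒10  c:2·0+0⇒0

10,0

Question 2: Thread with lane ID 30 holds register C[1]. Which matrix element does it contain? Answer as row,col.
7,5

30: gid=7,tid=2
[1] (7+0,2*2+1) = (7,5)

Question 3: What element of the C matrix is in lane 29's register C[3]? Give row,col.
L=29→G=29>>2=7, T=29&3=1
[3]→row 7+8=15  col 1·2+1=3

15,3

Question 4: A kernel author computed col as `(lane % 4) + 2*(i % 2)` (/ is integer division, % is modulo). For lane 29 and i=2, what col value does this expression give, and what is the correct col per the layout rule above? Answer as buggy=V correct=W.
`(lane % 4) + 2*(i % 2)`[29,2]→1
L=29→G=29>>2=7, T=29&3=1
[2]→row 7+8=15  col 1·2+0=2
col: 1 vs 2

buggy=1 correct=2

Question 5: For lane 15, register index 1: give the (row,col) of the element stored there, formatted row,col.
3,7

lane 15: G=3 (15/4), T=3 (15%4)
i=1: r=3+0=3, c=3*2+1=7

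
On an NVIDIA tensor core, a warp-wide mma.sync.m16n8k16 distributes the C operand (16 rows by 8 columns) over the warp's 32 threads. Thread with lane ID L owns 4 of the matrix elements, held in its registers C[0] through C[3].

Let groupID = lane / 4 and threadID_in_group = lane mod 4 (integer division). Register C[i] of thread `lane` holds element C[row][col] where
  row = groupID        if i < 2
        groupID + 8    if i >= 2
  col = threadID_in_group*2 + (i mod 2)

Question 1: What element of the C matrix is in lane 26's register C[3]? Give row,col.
14,5

26: gr=6,th=2
[3] (6+8,2*2+1) = (14,5)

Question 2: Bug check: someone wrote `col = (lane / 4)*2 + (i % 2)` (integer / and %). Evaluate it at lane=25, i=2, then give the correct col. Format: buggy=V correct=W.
buggy=12 correct=2

`(lane / 4)*2 + (i % 2)`[25,2]->12
25: gid=6,tid=1
[2] (6+8,1*2+0) = (14,2)
col: 12 vs 2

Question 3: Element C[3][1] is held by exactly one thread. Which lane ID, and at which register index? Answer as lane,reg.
12,1

r:3=>grp=3,rB=0  c:1=>tig=0,lo=1
L=3*4+0=12  i=0*2+1=1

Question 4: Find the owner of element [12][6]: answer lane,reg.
r:12=>grp=4,rB=1  c:6=>tig=3,lo=0
L=4*4+3=19  i=1*2+0=2

19,2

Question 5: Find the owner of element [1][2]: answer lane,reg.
r=1⇒gr=1,Rb=0  c=2⇒th=1,odd=0
L=1*4+1=5  i=0*2+0=0

5,0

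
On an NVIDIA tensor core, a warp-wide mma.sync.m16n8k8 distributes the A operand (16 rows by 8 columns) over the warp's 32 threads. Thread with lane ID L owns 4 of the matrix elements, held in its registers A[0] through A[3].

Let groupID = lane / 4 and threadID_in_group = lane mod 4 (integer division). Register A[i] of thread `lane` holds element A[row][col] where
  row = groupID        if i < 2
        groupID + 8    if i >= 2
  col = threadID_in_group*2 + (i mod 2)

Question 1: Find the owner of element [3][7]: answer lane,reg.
r=3→G=3,rhi=0  c=7→T=3,p=1
L=3*4+3=15  i=0*2+1=1

15,1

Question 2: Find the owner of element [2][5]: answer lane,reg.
r:2=>grp=2,rB=0  c:5=>tig=2,lo=1
L=2*4+2=10  i=0*2+1=1

10,1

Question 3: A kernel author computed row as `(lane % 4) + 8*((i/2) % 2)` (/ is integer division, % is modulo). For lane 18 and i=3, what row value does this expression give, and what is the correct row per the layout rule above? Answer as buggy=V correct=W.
buggy=10 correct=12

`(lane % 4) + 8*((i/2) % 2)`[18,3]->10
L=18->gid=18>>2=4, tid=18&3=2
[3]->row 4+8=12  col 2·2+1=5
row: 10 vs 12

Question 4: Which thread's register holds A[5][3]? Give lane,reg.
21,1

r=5→G=5,rhi=0  c=3→T=1,p=1
L=5*4+1=21  i=0*2+1=1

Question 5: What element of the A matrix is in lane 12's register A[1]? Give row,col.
lane 12: gr=3 (12/4), th=0 (12%4)
i=1: r=3+0=3, c=0*2+1=1

3,1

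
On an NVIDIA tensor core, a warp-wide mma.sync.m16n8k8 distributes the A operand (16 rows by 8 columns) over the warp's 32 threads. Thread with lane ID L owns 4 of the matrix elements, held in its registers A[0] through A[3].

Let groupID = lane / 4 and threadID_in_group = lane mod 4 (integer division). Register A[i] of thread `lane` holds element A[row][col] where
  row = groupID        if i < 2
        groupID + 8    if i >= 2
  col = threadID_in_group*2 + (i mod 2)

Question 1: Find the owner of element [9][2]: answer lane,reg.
r:9=>grp=1,rB=1  c:2=>tig=1,lo=0
L=1*4+1=5  i=1*2+0=2

5,2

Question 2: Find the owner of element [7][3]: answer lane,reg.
r:7=>grp=7,rB=0  c:3=>tig=1,lo=1
L=7*4+1=29  i=0*2+1=1

29,1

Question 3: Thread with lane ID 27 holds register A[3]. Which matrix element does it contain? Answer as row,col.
14,7

lane 27: G=6 (27/4), T=3 (27%4)
i=3: r=6+8=14, c=3*2+1=7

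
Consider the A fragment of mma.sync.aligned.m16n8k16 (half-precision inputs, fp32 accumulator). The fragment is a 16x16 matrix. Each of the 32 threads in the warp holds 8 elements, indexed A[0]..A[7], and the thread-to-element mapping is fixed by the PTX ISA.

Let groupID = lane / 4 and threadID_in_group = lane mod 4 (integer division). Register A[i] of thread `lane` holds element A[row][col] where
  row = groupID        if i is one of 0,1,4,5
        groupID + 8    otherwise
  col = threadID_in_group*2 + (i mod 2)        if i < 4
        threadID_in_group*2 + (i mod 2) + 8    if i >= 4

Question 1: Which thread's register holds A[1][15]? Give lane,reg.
7,5

r=1→G=1,rhi=0  c=15→chi=1,T=3,p=1
L=1*4+3=7  i=1*4+0*2+1=5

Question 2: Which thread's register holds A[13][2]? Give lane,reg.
r: 13->gid=5,r8=1  c: 2->c8=0,tid=1,i&1=0
L=5*4+1=21  i=0*4+1*2+0=2

21,2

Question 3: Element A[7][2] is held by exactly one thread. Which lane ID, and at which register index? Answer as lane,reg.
29,0

r=7→G=7,rhi=0  c=2→chi=0,T=1,p=0
L=7*4+1=29  i=0*4+0*2+0=0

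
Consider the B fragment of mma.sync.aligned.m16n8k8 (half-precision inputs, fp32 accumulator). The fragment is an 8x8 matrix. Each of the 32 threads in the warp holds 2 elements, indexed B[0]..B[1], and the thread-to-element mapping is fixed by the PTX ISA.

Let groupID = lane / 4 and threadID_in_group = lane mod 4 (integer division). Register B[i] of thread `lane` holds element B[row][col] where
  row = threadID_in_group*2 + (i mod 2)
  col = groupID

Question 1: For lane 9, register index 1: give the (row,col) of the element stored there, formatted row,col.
3,2

9: gr=2,th=1
[1] (1*2+1,2) = (3,2)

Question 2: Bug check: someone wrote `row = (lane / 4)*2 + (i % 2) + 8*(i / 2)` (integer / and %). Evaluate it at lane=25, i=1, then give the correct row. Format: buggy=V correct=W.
`(lane / 4)*2 + (i % 2) + 8*(i / 2)`[25,1]->13
lane 25: g=6 (25/4), t=1 (25%4)
i=1: r=1*2+1=3, c=g=6
row: 13 vs 3

buggy=13 correct=3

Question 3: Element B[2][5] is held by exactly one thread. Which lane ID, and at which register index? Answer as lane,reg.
c: 5->gid=5  r: 2->tid=1,i&1=0
L=5*4+1=21  i=0=0

21,0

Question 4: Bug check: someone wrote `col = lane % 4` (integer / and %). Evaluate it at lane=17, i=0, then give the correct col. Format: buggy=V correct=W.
`lane % 4`[17,0]=>1
lane 17=>17/4=4, 17 mod 4=1
i=0  r:2·1+0=>2  c:4
col: 1 vs 4

buggy=1 correct=4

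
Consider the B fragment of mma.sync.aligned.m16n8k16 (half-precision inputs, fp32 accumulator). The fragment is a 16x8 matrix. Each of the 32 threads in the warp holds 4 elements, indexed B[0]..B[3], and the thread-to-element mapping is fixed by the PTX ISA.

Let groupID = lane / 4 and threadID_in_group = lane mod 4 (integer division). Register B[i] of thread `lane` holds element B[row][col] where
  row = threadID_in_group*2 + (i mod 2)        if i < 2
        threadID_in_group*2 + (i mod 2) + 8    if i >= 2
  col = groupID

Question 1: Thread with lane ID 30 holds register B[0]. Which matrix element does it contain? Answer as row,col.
4,7

lane 30->30/4=7, 30 mod 4=2
i=0  r:2·2+0+0->4  c:7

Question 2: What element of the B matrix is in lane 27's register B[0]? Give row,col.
lane 27→27/4=6, 27 mod 4=3
i=0  r:2·3+0+0→6  c:6

6,6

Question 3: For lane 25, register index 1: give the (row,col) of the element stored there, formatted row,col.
3,6

lane 25: G=6 (25/4), T=1 (25%4)
i=1: r=1*2+1+0=3, c=G=6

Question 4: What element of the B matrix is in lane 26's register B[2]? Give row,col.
12,6

L=26->g=26>>2=6, t=26&3=2
[2]->row 2·2+0+8=12  col g=6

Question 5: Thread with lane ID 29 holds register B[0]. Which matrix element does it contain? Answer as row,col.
2,7

lane 29: G=7 (29/4), T=1 (29%4)
i=0: r=1*2+0+0=2, c=G=7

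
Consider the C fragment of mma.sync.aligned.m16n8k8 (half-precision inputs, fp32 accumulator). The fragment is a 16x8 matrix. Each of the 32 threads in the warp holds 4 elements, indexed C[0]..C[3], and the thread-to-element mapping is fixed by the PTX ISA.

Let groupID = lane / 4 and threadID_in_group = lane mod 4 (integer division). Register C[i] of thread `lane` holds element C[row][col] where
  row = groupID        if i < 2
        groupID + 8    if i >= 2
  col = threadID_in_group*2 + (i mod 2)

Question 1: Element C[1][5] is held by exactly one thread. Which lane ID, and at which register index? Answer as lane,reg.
6,1

r: 1->gid=1,r8=0  c: 5->tid=2,i&1=1
L=1*4+2=6  i=0*2+1=1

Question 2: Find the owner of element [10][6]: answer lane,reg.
r:10=>grp=2,rB=1  c:6=>tig=3,lo=0
L=2*4+3=11  i=1*2+0=2

11,2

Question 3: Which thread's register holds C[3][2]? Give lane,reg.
13,0

r:3=>grp=3,rB=0  c:2=>tig=1,lo=0
L=3*4+1=13  i=0*2+0=0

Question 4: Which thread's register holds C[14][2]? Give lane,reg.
25,2

r: 14->gid=6,r8=1  c: 2->tid=1,i&1=0
L=6*4+1=25  i=1*2+0=2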